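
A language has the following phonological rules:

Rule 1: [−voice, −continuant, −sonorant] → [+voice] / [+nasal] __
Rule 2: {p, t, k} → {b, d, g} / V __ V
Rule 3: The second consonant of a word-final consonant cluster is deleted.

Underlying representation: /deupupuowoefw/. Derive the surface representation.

deububuowoef

Rule 1 (post-nasal voicing): no segment meets the environment; /deupupuowoefw/ is unchanged.
Rule 2 (intervocalic voicing): /p/ is a voiceless stop between vowels /u/ and /u/, so it voices to [b]. /p/ is a voiceless stop between vowels /u/ and /u/, so it voices to [b]. /deupupuowoefw/ → deububuowoefw.
Rule 3 (final cluster simplification): /w/ is the second consonant of a word-final cluster /fw/, so it deletes. /deububuowoefw/ → deububuowoef.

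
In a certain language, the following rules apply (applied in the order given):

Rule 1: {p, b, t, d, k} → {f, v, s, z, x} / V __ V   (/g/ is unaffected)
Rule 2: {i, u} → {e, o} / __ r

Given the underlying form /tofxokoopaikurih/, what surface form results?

tofxoxoofaixorih

Rule 1 (intervocalic spirantization): /k/ is a stop between vowels /o/ and /o/, so it spirantizes to the fricative [x]. /p/ is a stop between vowels /o/ and /a/, so it spirantizes to the fricative [f]. /k/ is a stop between vowels /i/ and /u/, so it spirantizes to the fricative [x]. /tofxokoopaikurih/ → tofxoxoofaixurih.
Rule 2 (pre-rhotic lowering): /u/ is a high vowel immediately before /r/, so it lowers to [o]. /tofxoxoofaixurih/ → tofxoxoofaixorih.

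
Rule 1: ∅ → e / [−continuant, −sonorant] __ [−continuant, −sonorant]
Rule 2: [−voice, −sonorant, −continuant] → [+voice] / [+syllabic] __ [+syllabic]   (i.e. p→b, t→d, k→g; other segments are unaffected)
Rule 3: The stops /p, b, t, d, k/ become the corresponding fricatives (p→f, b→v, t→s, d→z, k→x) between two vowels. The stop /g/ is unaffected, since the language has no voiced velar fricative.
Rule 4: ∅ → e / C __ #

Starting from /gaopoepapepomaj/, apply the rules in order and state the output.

gaovoevavevomaje

Rule 1 (stop-cluster e-epenthesis): no segment meets the environment; /gaopoepapepomaj/ is unchanged.
Rule 2 (intervocalic voicing): /p/ is a voiceless stop between vowels /o/ and /o/, so it voices to [b]. /p/ is a voiceless stop between vowels /e/ and /a/, so it voices to [b]. /p/ is a voiceless stop between vowels /a/ and /e/, so it voices to [b]. /p/ is a voiceless stop between vowels /e/ and /o/, so it voices to [b]. /gaopoepapepomaj/ → gaoboebabebomaj.
Rule 3 (intervocalic spirantization): /b/ is a stop between vowels /o/ and /o/, so it spirantizes to the fricative [v]. /b/ is a stop between vowels /e/ and /a/, so it spirantizes to the fricative [v]. /b/ is a stop between vowels /a/ and /e/, so it spirantizes to the fricative [v]. /b/ is a stop between vowels /e/ and /o/, so it spirantizes to the fricative [v]. /gaoboebabebomaj/ → gaovoevavevomaj.
Rule 4 (final e-epenthesis): the form ends in the consonant /j/, so [e] is inserted word-finally. /gaovoevavevomaj/ → gaovoevavevomaje.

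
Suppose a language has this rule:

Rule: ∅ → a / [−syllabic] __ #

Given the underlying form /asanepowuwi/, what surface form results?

asanepowuwi

No segment of /asanepowuwi/ meets the structural description of the rule, so the form surfaces unchanged.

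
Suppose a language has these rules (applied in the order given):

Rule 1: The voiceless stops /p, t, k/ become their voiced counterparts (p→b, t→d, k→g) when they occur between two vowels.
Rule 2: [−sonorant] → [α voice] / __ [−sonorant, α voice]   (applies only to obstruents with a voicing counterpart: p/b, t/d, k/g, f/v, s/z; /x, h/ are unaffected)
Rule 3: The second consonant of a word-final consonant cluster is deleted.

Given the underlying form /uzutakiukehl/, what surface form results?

Rule 1 (intervocalic voicing): /t/ is a voiceless stop between vowels /u/ and /a/, so it voices to [d]. /k/ is a voiceless stop between vowels /a/ and /i/, so it voices to [g]. /k/ is a voiceless stop between vowels /u/ and /e/, so it voices to [g]. /uzutakiukehl/ → uzudagiugehl.
Rule 2 (regressive voicing assimilation): no segment meets the environment; /uzudagiugehl/ is unchanged.
Rule 3 (final cluster simplification): /l/ is the second consonant of a word-final cluster /hl/, so it deletes. /uzudagiugehl/ → uzudagiugeh.

uzudagiugeh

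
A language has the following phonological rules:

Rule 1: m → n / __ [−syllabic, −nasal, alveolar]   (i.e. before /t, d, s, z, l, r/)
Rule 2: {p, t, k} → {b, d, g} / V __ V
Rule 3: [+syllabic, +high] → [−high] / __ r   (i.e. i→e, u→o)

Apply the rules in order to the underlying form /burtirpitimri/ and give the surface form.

Rule 1 (nasal place assimilation): /m/ precedes the alveolar consonant /r/, so it assimilates in place to [n]. /burtirpitimri/ → burtirpitinri.
Rule 2 (intervocalic voicing): /t/ is a voiceless stop between vowels /i/ and /i/, so it voices to [d]. /burtirpitinri/ → burtirpidinri.
Rule 3 (pre-rhotic lowering): /u/ is a high vowel immediately before /r/, so it lowers to [o]. /i/ is a high vowel immediately before /r/, so it lowers to [e]. /burtirpidinri/ → borterpidinri.

borterpidinri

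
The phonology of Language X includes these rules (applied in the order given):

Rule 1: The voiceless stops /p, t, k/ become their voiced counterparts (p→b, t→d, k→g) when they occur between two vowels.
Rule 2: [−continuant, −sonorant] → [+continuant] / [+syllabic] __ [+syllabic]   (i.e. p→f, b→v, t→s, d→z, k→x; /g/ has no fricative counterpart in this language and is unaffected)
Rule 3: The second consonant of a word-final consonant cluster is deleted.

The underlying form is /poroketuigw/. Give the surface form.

porogezuig

Rule 1 (intervocalic voicing): /k/ is a voiceless stop between vowels /o/ and /e/, so it voices to [g]. /t/ is a voiceless stop between vowels /e/ and /u/, so it voices to [d]. /poroketuigw/ → porogeduigw.
Rule 2 (intervocalic spirantization): /d/ is a stop between vowels /e/ and /u/, so it spirantizes to the fricative [z]. /porogeduigw/ → porogezuigw.
Rule 3 (final cluster simplification): /w/ is the second consonant of a word-final cluster /gw/, so it deletes. /porogezuigw/ → porogezuig.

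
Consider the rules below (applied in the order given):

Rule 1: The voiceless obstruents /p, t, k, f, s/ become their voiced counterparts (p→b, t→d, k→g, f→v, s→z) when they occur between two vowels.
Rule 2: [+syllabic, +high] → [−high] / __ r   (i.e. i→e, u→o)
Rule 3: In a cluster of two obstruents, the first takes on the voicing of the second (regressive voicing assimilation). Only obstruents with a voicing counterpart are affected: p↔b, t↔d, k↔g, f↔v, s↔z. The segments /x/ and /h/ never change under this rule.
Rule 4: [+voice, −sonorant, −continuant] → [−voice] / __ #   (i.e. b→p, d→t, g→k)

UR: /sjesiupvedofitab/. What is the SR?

Rule 1 (intervocalic voicing): /s/ is a voiceless obstruent between vowels /e/ and /i/, so it voices to [z]. /f/ is a voiceless obstruent between vowels /o/ and /i/, so it voices to [v]. /t/ is a voiceless obstruent between vowels /i/ and /a/, so it voices to [d]. /sjesiupvedofitab/ → sjeziupvedovidab.
Rule 2 (pre-rhotic lowering): no segment meets the environment; /sjeziupvedovidab/ is unchanged.
Rule 3 (regressive voicing assimilation): /p/ precedes the voiced obstruent /v/, so it voices to [b] by assimilation. /sjeziupvedovidab/ → sjeziubvedovidab.
Rule 4 (final devoicing): /b/ is a voiced stop in word-final position, so it devoices to [p]. /sjeziubvedovidab/ → sjeziubvedovidap.

sjeziubvedovidap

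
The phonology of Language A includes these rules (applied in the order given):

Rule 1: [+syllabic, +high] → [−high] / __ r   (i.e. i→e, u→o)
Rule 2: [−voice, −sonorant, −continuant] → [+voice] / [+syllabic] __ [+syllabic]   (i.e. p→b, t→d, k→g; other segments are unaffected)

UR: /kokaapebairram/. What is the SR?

kogaabebaerram

Rule 1 (pre-rhotic lowering): /i/ is a high vowel immediately before /r/, so it lowers to [e]. /kokaapebairram/ → kokaapebaerram.
Rule 2 (intervocalic voicing): /k/ is a voiceless stop between vowels /o/ and /a/, so it voices to [g]. /p/ is a voiceless stop between vowels /a/ and /e/, so it voices to [b]. /kokaapebaerram/ → kogaabebaerram.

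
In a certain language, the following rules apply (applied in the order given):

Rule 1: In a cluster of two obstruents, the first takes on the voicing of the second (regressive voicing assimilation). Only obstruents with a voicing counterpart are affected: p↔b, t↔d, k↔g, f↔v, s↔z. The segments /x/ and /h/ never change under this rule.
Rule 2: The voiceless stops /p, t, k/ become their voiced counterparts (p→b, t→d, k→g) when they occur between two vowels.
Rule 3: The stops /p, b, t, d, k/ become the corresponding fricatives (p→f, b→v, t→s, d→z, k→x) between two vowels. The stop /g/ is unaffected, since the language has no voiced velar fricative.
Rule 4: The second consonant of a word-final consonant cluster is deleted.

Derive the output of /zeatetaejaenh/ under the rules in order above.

zeazezaejaen

Rule 1 (regressive voicing assimilation): no segment meets the environment; /zeatetaejaenh/ is unchanged.
Rule 2 (intervocalic voicing): /t/ is a voiceless stop between vowels /a/ and /e/, so it voices to [d]. /t/ is a voiceless stop between vowels /e/ and /a/, so it voices to [d]. /zeatetaejaenh/ → zeadedaejaenh.
Rule 3 (intervocalic spirantization): /d/ is a stop between vowels /a/ and /e/, so it spirantizes to the fricative [z]. /d/ is a stop between vowels /e/ and /a/, so it spirantizes to the fricative [z]. /zeadedaejaenh/ → zeazezaejaenh.
Rule 4 (final cluster simplification): /h/ is the second consonant of a word-final cluster /nh/, so it deletes. /zeazezaejaenh/ → zeazezaejaen.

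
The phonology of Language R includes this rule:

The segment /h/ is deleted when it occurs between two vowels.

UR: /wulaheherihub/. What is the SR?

wulaeeriub

/h/ occurs between vowels /a/ and /e/, so it deletes.
/h/ occurs between vowels /e/ and /e/, so it deletes.
/h/ occurs between vowels /i/ and /u/, so it deletes.
Surface form: [wulaeeriub].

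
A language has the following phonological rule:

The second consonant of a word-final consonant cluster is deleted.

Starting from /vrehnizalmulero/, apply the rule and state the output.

No segment of /vrehnizalmulero/ meets the structural description of the rule, so the form surfaces unchanged.

vrehnizalmulero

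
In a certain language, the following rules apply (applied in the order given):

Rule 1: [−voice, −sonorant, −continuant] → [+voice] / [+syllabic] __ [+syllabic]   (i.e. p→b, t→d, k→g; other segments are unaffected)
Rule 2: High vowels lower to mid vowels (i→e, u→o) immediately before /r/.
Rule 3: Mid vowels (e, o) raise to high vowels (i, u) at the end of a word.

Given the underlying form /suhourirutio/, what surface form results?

Rule 1 (intervocalic voicing): /t/ is a voiceless stop between vowels /u/ and /i/, so it voices to [d]. /suhourirutio/ → suhourirudio.
Rule 2 (pre-rhotic lowering): /u/ is a high vowel immediately before /r/, so it lowers to [o]. /i/ is a high vowel immediately before /r/, so it lowers to [e]. /suhourirudio/ → suhoorerudio.
Rule 3 (final vowel raising): /o/ is a mid vowel in word-final position, so it raises to [u]. /suhoorerudio/ → suhoorerudiu.

suhoorerudiu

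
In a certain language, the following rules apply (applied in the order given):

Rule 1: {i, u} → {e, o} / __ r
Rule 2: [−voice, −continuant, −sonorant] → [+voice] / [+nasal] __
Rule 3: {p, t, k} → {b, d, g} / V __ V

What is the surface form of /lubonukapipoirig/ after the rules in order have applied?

Rule 1 (pre-rhotic lowering): /i/ is a high vowel immediately before /r/, so it lowers to [e]. /lubonukapipoirig/ → lubonukapipoerig.
Rule 2 (post-nasal voicing): no segment meets the environment; /lubonukapipoerig/ is unchanged.
Rule 3 (intervocalic voicing): /k/ is a voiceless stop between vowels /u/ and /a/, so it voices to [g]. /p/ is a voiceless stop between vowels /a/ and /i/, so it voices to [b]. /p/ is a voiceless stop between vowels /i/ and /o/, so it voices to [b]. /lubonukapipoerig/ → lubonugabiboerig.

lubonugabiboerig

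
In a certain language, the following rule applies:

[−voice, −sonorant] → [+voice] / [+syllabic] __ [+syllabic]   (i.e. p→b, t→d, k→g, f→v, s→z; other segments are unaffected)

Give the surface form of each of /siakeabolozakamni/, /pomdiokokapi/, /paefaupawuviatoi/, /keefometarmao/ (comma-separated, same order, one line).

/siakeabolozakamni/: /k/ is a voiceless obstruent between vowels /a/ and /e/, so it voices to [g]. /k/ is a voiceless obstruent between vowels /a/ and /a/, so it voices to [g]. → [siageabolozagamni].
/pomdiokokapi/: /k/ is a voiceless obstruent between vowels /o/ and /o/, so it voices to [g]. /k/ is a voiceless obstruent between vowels /o/ and /a/, so it voices to [g]. /p/ is a voiceless obstruent between vowels /a/ and /i/, so it voices to [b]. → [pomdiogogabi].
/paefaupawuviatoi/: /f/ is a voiceless obstruent between vowels /e/ and /a/, so it voices to [v]. /p/ is a voiceless obstruent between vowels /u/ and /a/, so it voices to [b]. /t/ is a voiceless obstruent between vowels /a/ and /o/, so it voices to [d]. → [paevaubawuviadoi].
/keefometarmao/: /f/ is a voiceless obstruent between vowels /e/ and /o/, so it voices to [v]. /t/ is a voiceless obstruent between vowels /e/ and /a/, so it voices to [d]. → [keevomedarmao].

siageabolozagamni, pomdiogogabi, paevaubawuviadoi, keevomedarmao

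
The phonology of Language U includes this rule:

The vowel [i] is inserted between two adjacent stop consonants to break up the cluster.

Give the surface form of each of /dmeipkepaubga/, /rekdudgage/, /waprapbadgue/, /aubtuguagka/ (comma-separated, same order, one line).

dmeipikepaubiga, rekidudigage, waprapibadigue, aubituguagika

/dmeipkepaubga/: /p/ and /k/ form a stop–stop cluster, so [i] is inserted between them. /b/ and /g/ form a stop–stop cluster, so [i] is inserted between them. → [dmeipikepaubiga].
/rekdudgage/: /k/ and /d/ form a stop–stop cluster, so [i] is inserted between them. /d/ and /g/ form a stop–stop cluster, so [i] is inserted between them. → [rekidudigage].
/waprapbadgue/: /p/ and /b/ form a stop–stop cluster, so [i] is inserted between them. /d/ and /g/ form a stop–stop cluster, so [i] is inserted between them. → [waprapibadigue].
/aubtuguagka/: /b/ and /t/ form a stop–stop cluster, so [i] is inserted between them. /g/ and /k/ form a stop–stop cluster, so [i] is inserted between them. → [aubituguagika].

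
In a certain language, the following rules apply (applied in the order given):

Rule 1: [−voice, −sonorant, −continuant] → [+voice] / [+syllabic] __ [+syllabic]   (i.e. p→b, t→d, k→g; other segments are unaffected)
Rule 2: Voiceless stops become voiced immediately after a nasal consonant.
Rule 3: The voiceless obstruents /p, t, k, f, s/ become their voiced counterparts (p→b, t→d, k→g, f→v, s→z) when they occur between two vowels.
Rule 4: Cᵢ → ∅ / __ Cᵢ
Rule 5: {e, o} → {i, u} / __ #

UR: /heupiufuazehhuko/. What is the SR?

Rule 1 (intervocalic voicing): /p/ is a voiceless stop between vowels /u/ and /i/, so it voices to [b]. /k/ is a voiceless stop between vowels /u/ and /o/, so it voices to [g]. /heupiufuazehhuko/ → heubiufuazehhugo.
Rule 2 (post-nasal voicing): no segment meets the environment; /heubiufuazehhugo/ is unchanged.
Rule 3 (intervocalic voicing): /f/ is a voiceless obstruent between vowels /u/ and /u/, so it voices to [v]. /heubiufuazehhugo/ → heubiuvuazehhugo.
Rule 4 (degemination): /hh/ is a geminate; the first /h/ deletes. /heubiuvuazehhugo/ → heubiuvuazehugo.
Rule 5 (final vowel raising): /o/ is a mid vowel in word-final position, so it raises to [u]. /heubiuvuazehugo/ → heubiuvuazehugu.

heubiuvuazehugu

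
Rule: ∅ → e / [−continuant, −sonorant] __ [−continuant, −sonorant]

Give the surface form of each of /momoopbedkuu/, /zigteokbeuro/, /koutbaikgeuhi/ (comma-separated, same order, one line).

/momoopbedkuu/: /p/ and /b/ form a stop–stop cluster, so [e] is inserted between them. /d/ and /k/ form a stop–stop cluster, so [e] is inserted between them. → [momoopebedekuu].
/zigteokbeuro/: /g/ and /t/ form a stop–stop cluster, so [e] is inserted between them. /k/ and /b/ form a stop–stop cluster, so [e] is inserted between them. → [zigeteokebeuro].
/koutbaikgeuhi/: /t/ and /b/ form a stop–stop cluster, so [e] is inserted between them. /k/ and /g/ form a stop–stop cluster, so [e] is inserted between them. → [koutebaikegeuhi].

momoopebedekuu, zigeteokebeuro, koutebaikegeuhi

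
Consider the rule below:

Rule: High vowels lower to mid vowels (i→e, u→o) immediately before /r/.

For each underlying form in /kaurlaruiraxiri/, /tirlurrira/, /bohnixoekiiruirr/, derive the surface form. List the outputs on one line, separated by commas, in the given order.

kaorlarueraxeri, terlorrera, bohnixoekieruerr

/kaurlaruiraxiri/: /u/ is a high vowel immediately before /r/, so it lowers to [o]. /i/ is a high vowel immediately before /r/, so it lowers to [e]. /i/ is a high vowel immediately before /r/, so it lowers to [e]. → [kaorlarueraxeri].
/tirlurrira/: /i/ is a high vowel immediately before /r/, so it lowers to [e]. /u/ is a high vowel immediately before /r/, so it lowers to [o]. /i/ is a high vowel immediately before /r/, so it lowers to [e]. → [terlorrera].
/bohnixoekiiruirr/: /i/ is a high vowel immediately before /r/, so it lowers to [e]. /i/ is a high vowel immediately before /r/, so it lowers to [e]. → [bohnixoekieruerr].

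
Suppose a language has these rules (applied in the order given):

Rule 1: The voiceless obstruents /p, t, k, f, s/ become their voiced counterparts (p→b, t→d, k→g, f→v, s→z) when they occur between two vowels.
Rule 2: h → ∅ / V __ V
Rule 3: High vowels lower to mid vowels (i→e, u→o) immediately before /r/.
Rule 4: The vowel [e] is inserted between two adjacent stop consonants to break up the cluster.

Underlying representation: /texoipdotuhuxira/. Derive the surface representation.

Rule 1 (intervocalic voicing): /t/ is a voiceless obstruent between vowels /o/ and /u/, so it voices to [d]. /texoipdotuhuxira/ → texoipdoduhuxira.
Rule 2 (intervocalic h-deletion): /h/ occurs between vowels /u/ and /u/, so it deletes. /texoipdoduhuxira/ → texoipdoduuxira.
Rule 3 (pre-rhotic lowering): /i/ is a high vowel immediately before /r/, so it lowers to [e]. /texoipdoduuxira/ → texoipdoduuxera.
Rule 4 (stop-cluster e-epenthesis): /p/ and /d/ form a stop–stop cluster, so [e] is inserted between them. /texoipdoduuxera/ → texoipedoduuxera.

texoipedoduuxera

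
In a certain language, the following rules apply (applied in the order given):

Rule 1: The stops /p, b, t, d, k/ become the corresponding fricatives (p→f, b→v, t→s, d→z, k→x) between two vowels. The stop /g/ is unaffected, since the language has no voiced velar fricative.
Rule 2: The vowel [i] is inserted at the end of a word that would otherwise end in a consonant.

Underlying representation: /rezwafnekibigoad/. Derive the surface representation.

rezwafnexivigoadi

Rule 1 (intervocalic spirantization): /k/ is a stop between vowels /e/ and /i/, so it spirantizes to the fricative [x]. /b/ is a stop between vowels /i/ and /i/, so it spirantizes to the fricative [v]. /rezwafnekibigoad/ → rezwafnexivigoad.
Rule 2 (final i-epenthesis): the form ends in the consonant /d/, so [i] is inserted word-finally. /rezwafnexivigoad/ → rezwafnexivigoadi.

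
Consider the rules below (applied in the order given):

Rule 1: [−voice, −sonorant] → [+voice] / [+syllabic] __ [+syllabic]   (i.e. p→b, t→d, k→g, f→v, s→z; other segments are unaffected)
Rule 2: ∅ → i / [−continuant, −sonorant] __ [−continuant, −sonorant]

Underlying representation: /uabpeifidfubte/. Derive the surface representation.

Rule 1 (intervocalic voicing): /f/ is a voiceless obstruent between vowels /i/ and /i/, so it voices to [v]. /uabpeifidfubte/ → uabpeividfubte.
Rule 2 (stop-cluster i-epenthesis): /b/ and /p/ form a stop–stop cluster, so [i] is inserted between them. /b/ and /t/ form a stop–stop cluster, so [i] is inserted between them. /uabpeividfubte/ → uabipeividfubite.

uabipeividfubite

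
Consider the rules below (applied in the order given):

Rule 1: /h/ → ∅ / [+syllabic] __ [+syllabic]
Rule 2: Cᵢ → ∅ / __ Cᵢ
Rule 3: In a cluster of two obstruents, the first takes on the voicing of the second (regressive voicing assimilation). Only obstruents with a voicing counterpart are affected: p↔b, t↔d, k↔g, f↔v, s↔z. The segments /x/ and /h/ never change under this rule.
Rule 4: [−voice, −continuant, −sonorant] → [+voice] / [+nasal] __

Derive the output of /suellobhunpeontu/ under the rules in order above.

suelophunbeondu

Rule 1 (intervocalic h-deletion): no segment meets the environment; /suellobhunpeontu/ is unchanged.
Rule 2 (degemination): /ll/ is a geminate; the first /l/ deletes. /suellobhunpeontu/ → suelobhunpeontu.
Rule 3 (regressive voicing assimilation): /b/ precedes the voiceless obstruent /h/, so it devoices to [p] by assimilation. /suelobhunpeontu/ → suelophunpeontu.
Rule 4 (post-nasal voicing): /p/ is a voiceless stop immediately after the nasal /n/, so it voices to [b]. /t/ is a voiceless stop immediately after the nasal /n/, so it voices to [d]. /suelophunpeontu/ → suelophunbeondu.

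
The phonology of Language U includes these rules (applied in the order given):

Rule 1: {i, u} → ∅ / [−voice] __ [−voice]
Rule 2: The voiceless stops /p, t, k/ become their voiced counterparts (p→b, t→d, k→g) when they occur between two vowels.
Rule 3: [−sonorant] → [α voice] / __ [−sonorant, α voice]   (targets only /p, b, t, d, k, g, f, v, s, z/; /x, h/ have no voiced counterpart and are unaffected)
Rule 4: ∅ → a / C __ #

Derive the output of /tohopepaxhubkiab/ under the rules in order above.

tohobebaxhupkiaba

Rule 1 (high vowel syncope): no segment meets the environment; /tohopepaxhubkiab/ is unchanged.
Rule 2 (intervocalic voicing): /p/ is a voiceless stop between vowels /o/ and /e/, so it voices to [b]. /p/ is a voiceless stop between vowels /e/ and /a/, so it voices to [b]. /tohopepaxhubkiab/ → tohobebaxhubkiab.
Rule 3 (regressive voicing assimilation): /b/ precedes the voiceless obstruent /k/, so it devoices to [p] by assimilation. /tohobebaxhubkiab/ → tohobebaxhupkiab.
Rule 4 (final a-epenthesis): the form ends in the consonant /b/, so [a] is inserted word-finally. /tohobebaxhupkiab/ → tohobebaxhupkiaba.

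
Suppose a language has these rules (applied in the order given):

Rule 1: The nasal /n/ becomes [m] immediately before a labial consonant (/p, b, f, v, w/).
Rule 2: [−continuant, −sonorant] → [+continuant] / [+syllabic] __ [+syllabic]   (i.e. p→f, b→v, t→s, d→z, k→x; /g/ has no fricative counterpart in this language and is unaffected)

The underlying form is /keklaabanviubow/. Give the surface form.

Rule 1 (nasal place assimilation): /n/ precedes the labial consonant /v/, so it assimilates in place to [m]. /keklaabanviubow/ → keklaabamviubow.
Rule 2 (intervocalic spirantization): /b/ is a stop between vowels /a/ and /a/, so it spirantizes to the fricative [v]. /b/ is a stop between vowels /u/ and /o/, so it spirantizes to the fricative [v]. /keklaabamviubow/ → keklaavamviuvow.

keklaavamviuvow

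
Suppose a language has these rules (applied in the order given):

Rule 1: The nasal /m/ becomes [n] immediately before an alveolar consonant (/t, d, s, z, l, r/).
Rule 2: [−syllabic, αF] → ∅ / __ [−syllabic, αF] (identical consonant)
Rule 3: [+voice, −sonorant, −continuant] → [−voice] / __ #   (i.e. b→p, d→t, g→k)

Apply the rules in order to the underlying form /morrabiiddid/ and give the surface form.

morabiidit

Rule 1 (nasal place assimilation): no segment meets the environment; /morrabiiddid/ is unchanged.
Rule 2 (degemination): /rr/ is a geminate; the first /r/ deletes. /dd/ is a geminate; the first /d/ deletes. /morrabiiddid/ → morabiidid.
Rule 3 (final devoicing): /d/ is a voiced stop in word-final position, so it devoices to [t]. /morabiidid/ → morabiidit.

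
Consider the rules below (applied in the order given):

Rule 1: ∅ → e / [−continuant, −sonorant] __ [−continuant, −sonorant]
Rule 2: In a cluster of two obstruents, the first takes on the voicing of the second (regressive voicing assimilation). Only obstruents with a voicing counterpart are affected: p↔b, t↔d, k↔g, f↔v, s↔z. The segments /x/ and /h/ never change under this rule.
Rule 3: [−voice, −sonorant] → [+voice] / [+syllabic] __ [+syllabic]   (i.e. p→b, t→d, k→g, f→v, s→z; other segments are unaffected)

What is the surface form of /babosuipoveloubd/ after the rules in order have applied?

babozuiboveloubed

Rule 1 (stop-cluster e-epenthesis): /b/ and /d/ form a stop–stop cluster, so [e] is inserted between them. /babosuipoveloubd/ → babosuipoveloubed.
Rule 2 (regressive voicing assimilation): no segment meets the environment; /babosuipoveloubed/ is unchanged.
Rule 3 (intervocalic voicing): /s/ is a voiceless obstruent between vowels /o/ and /u/, so it voices to [z]. /p/ is a voiceless obstruent between vowels /i/ and /o/, so it voices to [b]. /babosuipoveloubed/ → babozuiboveloubed.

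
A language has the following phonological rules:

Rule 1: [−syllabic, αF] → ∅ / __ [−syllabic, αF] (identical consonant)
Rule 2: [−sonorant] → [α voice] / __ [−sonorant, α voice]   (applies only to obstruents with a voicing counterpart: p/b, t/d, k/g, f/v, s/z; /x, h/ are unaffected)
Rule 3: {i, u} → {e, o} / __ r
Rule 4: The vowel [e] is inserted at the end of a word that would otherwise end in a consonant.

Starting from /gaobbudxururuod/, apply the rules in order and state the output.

Rule 1 (degemination): /bb/ is a geminate; the first /b/ deletes. /gaobbudxururuod/ → gaobudxururuod.
Rule 2 (regressive voicing assimilation): /d/ precedes the voiceless obstruent /x/, so it devoices to [t] by assimilation. /gaobudxururuod/ → gaobutxururuod.
Rule 3 (pre-rhotic lowering): /u/ is a high vowel immediately before /r/, so it lowers to [o]. /u/ is a high vowel immediately before /r/, so it lowers to [o]. /gaobutxururuod/ → gaobutxororuod.
Rule 4 (final e-epenthesis): the form ends in the consonant /d/, so [e] is inserted word-finally. /gaobutxororuod/ → gaobutxororuode.

gaobutxororuode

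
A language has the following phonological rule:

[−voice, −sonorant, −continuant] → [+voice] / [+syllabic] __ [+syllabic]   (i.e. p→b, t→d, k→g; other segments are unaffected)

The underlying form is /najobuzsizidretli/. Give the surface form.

najobuzsizidretli

No segment of /najobuzsizidretli/ meets the structural description of the rule, so the form surfaces unchanged.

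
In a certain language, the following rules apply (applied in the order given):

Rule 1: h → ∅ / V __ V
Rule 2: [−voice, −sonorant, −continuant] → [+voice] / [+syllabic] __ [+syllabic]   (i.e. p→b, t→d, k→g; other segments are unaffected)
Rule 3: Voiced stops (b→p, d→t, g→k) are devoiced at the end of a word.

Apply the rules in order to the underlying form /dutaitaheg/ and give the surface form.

dudaidaek

Rule 1 (intervocalic h-deletion): /h/ occurs between vowels /a/ and /e/, so it deletes. /dutaitaheg/ → dutaitaeg.
Rule 2 (intervocalic voicing): /t/ is a voiceless stop between vowels /u/ and /a/, so it voices to [d]. /t/ is a voiceless stop between vowels /i/ and /a/, so it voices to [d]. /dutaitaeg/ → dudaidaeg.
Rule 3 (final devoicing): /g/ is a voiced stop in word-final position, so it devoices to [k]. /dudaidaeg/ → dudaidaek.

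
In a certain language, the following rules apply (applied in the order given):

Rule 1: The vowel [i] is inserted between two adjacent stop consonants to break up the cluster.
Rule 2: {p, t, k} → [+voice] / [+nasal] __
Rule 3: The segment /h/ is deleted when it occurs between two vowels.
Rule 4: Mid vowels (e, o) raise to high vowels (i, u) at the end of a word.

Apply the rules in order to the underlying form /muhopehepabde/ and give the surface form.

Rule 1 (stop-cluster i-epenthesis): /b/ and /d/ form a stop–stop cluster, so [i] is inserted between them. /muhopehepabde/ → muhopehepabide.
Rule 2 (post-nasal voicing): no segment meets the environment; /muhopehepabide/ is unchanged.
Rule 3 (intervocalic h-deletion): /h/ occurs between vowels /u/ and /o/, so it deletes. /h/ occurs between vowels /e/ and /e/, so it deletes. /muhopehepabide/ → muopeepabide.
Rule 4 (final vowel raising): /e/ is a mid vowel in word-final position, so it raises to [i]. /muopeepabide/ → muopeepabidi.

muopeepabidi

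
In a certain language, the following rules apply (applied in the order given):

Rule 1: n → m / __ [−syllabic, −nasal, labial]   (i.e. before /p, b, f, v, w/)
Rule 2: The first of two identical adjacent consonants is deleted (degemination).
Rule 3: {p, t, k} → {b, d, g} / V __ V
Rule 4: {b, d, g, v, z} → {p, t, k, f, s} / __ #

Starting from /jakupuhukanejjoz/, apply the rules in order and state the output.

Rule 1 (nasal place assimilation): no segment meets the environment; /jakupuhukanejjoz/ is unchanged.
Rule 2 (degemination): /jj/ is a geminate; the first /j/ deletes. /jakupuhukanejjoz/ → jakupuhukanejoz.
Rule 3 (intervocalic voicing): /k/ is a voiceless stop between vowels /a/ and /u/, so it voices to [g]. /p/ is a voiceless stop between vowels /u/ and /u/, so it voices to [b]. /k/ is a voiceless stop between vowels /u/ and /a/, so it voices to [g]. /jakupuhukanejoz/ → jagubuhuganejoz.
Rule 4 (final devoicing): /z/ is a voiced obstruent in word-final position, so it devoices to [s]. /jagubuhuganejoz/ → jagubuhuganejos.

jagubuhuganejos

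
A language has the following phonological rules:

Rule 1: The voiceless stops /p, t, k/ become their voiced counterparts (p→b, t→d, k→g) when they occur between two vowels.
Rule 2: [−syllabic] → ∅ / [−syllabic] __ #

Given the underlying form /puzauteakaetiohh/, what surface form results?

puzaudeagaedioh

Rule 1 (intervocalic voicing): /t/ is a voiceless stop between vowels /u/ and /e/, so it voices to [d]. /k/ is a voiceless stop between vowels /a/ and /a/, so it voices to [g]. /t/ is a voiceless stop between vowels /e/ and /i/, so it voices to [d]. /puzauteakaetiohh/ → puzaudeagaediohh.
Rule 2 (final cluster simplification): /h/ is the second consonant of a word-final cluster /hh/, so it deletes. /puzaudeagaediohh/ → puzaudeagaedioh.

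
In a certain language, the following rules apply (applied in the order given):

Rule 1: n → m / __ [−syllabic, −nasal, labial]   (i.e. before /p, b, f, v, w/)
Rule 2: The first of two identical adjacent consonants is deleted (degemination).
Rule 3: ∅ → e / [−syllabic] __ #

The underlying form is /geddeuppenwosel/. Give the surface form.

Rule 1 (nasal place assimilation): /n/ precedes the labial consonant /w/, so it assimilates in place to [m]. /geddeuppenwosel/ → geddeuppemwosel.
Rule 2 (degemination): /dd/ is a geminate; the first /d/ deletes. /pp/ is a geminate; the first /p/ deletes. /geddeuppemwosel/ → gedeupemwosel.
Rule 3 (final e-epenthesis): the form ends in the consonant /l/, so [e] is inserted word-finally. /gedeupemwosel/ → gedeupemwosele.

gedeupemwosele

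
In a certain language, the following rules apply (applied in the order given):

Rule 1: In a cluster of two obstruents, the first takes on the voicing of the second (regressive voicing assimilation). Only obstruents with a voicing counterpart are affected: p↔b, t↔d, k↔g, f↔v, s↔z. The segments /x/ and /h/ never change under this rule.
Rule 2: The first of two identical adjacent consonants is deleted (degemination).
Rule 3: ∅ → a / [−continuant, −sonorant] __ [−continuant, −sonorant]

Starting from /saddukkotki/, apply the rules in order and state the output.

Rule 1 (regressive voicing assimilation): no segment meets the environment; /saddukkotki/ is unchanged.
Rule 2 (degemination): /dd/ is a geminate; the first /d/ deletes. /kk/ is a geminate; the first /k/ deletes. /saddukkotki/ → sadukotki.
Rule 3 (stop-cluster a-epenthesis): /t/ and /k/ form a stop–stop cluster, so [a] is inserted between them. /sadukotki/ → sadukotaki.

sadukotaki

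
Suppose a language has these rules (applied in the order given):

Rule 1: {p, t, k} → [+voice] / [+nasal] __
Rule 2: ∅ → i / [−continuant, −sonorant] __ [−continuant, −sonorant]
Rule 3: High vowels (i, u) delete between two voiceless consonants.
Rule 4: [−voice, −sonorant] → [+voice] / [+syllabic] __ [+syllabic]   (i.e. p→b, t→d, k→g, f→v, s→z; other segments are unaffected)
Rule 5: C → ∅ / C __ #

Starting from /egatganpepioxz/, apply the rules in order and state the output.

Rule 1 (post-nasal voicing): /p/ is a voiceless stop immediately after the nasal /n/, so it voices to [b]. /egatganpepioxz/ → egatganbepioxz.
Rule 2 (stop-cluster i-epenthesis): /t/ and /g/ form a stop–stop cluster, so [i] is inserted between them. /egatganbepioxz/ → egatiganbepioxz.
Rule 3 (high vowel syncope): no segment meets the environment; /egatiganbepioxz/ is unchanged.
Rule 4 (intervocalic voicing): /t/ is a voiceless obstruent between vowels /a/ and /i/, so it voices to [d]. /p/ is a voiceless obstruent between vowels /e/ and /i/, so it voices to [b]. /egatiganbepioxz/ → egadiganbebioxz.
Rule 5 (final cluster simplification): /z/ is the second consonant of a word-final cluster /xz/, so it deletes. /egadiganbebioxz/ → egadiganbebiox.

egadiganbebiox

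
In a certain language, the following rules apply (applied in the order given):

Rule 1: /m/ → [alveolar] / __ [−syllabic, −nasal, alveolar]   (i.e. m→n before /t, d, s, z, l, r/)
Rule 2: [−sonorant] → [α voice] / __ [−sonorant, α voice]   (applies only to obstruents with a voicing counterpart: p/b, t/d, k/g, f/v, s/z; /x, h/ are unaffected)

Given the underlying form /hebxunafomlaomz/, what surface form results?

Rule 1 (nasal place assimilation): /m/ precedes the alveolar consonant /l/, so it assimilates in place to [n]. /m/ precedes the alveolar consonant /z/, so it assimilates in place to [n]. /hebxunafomlaomz/ → hebxunafonlaonz.
Rule 2 (regressive voicing assimilation): /b/ precedes the voiceless obstruent /x/, so it devoices to [p] by assimilation. /hebxunafonlaonz/ → hepxunafonlaonz.

hepxunafonlaonz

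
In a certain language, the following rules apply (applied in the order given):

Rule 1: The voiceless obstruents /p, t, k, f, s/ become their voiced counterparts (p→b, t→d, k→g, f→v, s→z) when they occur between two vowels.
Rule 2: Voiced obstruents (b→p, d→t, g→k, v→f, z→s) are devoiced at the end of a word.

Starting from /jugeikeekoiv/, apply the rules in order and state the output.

Rule 1 (intervocalic voicing): /k/ is a voiceless obstruent between vowels /i/ and /e/, so it voices to [g]. /k/ is a voiceless obstruent between vowels /e/ and /o/, so it voices to [g]. /jugeikeekoiv/ → jugeigeegoiv.
Rule 2 (final devoicing): /v/ is a voiced obstruent in word-final position, so it devoices to [f]. /jugeigeegoiv/ → jugeigeegoif.

jugeigeegoif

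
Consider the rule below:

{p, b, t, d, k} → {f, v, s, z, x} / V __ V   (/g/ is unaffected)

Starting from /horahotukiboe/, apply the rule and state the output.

horahosuxivoe

/t/ is a stop between vowels /o/ and /u/, so it spirantizes to the fricative [s].
/k/ is a stop between vowels /u/ and /i/, so it spirantizes to the fricative [x].
/b/ is a stop between vowels /i/ and /o/, so it spirantizes to the fricative [v].
Surface form: [horahosuxivoe].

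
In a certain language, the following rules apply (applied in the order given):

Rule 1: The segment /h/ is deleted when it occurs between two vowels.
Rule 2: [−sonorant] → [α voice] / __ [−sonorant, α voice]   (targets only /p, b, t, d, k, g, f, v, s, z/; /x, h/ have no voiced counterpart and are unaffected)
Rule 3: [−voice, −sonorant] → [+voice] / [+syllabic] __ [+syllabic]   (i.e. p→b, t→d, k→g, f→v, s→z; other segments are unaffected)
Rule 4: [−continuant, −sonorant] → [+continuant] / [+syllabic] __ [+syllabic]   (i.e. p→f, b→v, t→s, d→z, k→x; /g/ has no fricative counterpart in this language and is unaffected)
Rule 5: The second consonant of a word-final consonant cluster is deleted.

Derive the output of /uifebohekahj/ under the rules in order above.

Rule 1 (intervocalic h-deletion): /h/ occurs between vowels /o/ and /e/, so it deletes. /uifebohekahj/ → uifeboekahj.
Rule 2 (regressive voicing assimilation): no segment meets the environment; /uifeboekahj/ is unchanged.
Rule 3 (intervocalic voicing): /f/ is a voiceless obstruent between vowels /i/ and /e/, so it voices to [v]. /k/ is a voiceless obstruent between vowels /e/ and /a/, so it voices to [g]. /uifeboekahj/ → uiveboegahj.
Rule 4 (intervocalic spirantization): /b/ is a stop between vowels /e/ and /o/, so it spirantizes to the fricative [v]. /uiveboegahj/ → uivevoegahj.
Rule 5 (final cluster simplification): /j/ is the second consonant of a word-final cluster /hj/, so it deletes. /uivevoegahj/ → uivevoegah.

uivevoegah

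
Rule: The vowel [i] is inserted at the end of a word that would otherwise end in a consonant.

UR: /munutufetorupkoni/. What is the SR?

No segment of /munutufetorupkoni/ meets the structural description of the rule, so the form surfaces unchanged.

munutufetorupkoni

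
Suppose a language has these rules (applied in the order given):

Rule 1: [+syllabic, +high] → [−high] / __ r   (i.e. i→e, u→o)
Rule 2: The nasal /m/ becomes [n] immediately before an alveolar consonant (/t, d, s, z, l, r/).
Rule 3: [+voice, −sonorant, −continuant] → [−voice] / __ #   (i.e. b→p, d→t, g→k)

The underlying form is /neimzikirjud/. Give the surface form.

Rule 1 (pre-rhotic lowering): /i/ is a high vowel immediately before /r/, so it lowers to [e]. /neimzikirjud/ → neimzikerjud.
Rule 2 (nasal place assimilation): /m/ precedes the alveolar consonant /z/, so it assimilates in place to [n]. /neimzikerjud/ → neinzikerjud.
Rule 3 (final devoicing): /d/ is a voiced stop in word-final position, so it devoices to [t]. /neinzikerjud/ → neinzikerjut.

neinzikerjut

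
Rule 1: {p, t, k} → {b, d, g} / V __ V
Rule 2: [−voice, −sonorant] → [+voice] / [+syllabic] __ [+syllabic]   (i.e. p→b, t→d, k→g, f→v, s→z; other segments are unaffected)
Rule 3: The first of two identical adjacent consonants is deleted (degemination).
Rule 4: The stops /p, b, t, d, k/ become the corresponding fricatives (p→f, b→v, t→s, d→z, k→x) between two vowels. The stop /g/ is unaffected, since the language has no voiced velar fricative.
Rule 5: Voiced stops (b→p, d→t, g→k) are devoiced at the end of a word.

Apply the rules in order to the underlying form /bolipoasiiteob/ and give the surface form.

bolivoaziizeop

Rule 1 (intervocalic voicing): /p/ is a voiceless stop between vowels /i/ and /o/, so it voices to [b]. /t/ is a voiceless stop between vowels /i/ and /e/, so it voices to [d]. /bolipoasiiteob/ → boliboasiideob.
Rule 2 (intervocalic voicing): /s/ is a voiceless obstruent between vowels /a/ and /i/, so it voices to [z]. /boliboasiideob/ → boliboaziideob.
Rule 3 (degemination): no segment meets the environment; /boliboaziideob/ is unchanged.
Rule 4 (intervocalic spirantization): /b/ is a stop between vowels /i/ and /o/, so it spirantizes to the fricative [v]. /d/ is a stop between vowels /i/ and /e/, so it spirantizes to the fricative [z]. /boliboaziideob/ → bolivoaziizeob.
Rule 5 (final devoicing): /b/ is a voiced stop in word-final position, so it devoices to [p]. /bolivoaziizeob/ → bolivoaziizeop.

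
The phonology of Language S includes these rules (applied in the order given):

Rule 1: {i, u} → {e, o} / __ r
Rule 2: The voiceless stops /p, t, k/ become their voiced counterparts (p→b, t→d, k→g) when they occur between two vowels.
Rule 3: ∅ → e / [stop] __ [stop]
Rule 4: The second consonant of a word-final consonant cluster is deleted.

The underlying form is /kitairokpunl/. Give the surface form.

Rule 1 (pre-rhotic lowering): /i/ is a high vowel immediately before /r/, so it lowers to [e]. /kitairokpunl/ → kitaerokpunl.
Rule 2 (intervocalic voicing): /t/ is a voiceless stop between vowels /i/ and /a/, so it voices to [d]. /kitaerokpunl/ → kidaerokpunl.
Rule 3 (stop-cluster e-epenthesis): /k/ and /p/ form a stop–stop cluster, so [e] is inserted between them. /kidaerokpunl/ → kidaerokepunl.
Rule 4 (final cluster simplification): /l/ is the second consonant of a word-final cluster /nl/, so it deletes. /kidaerokepunl/ → kidaerokepun.

kidaerokepun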